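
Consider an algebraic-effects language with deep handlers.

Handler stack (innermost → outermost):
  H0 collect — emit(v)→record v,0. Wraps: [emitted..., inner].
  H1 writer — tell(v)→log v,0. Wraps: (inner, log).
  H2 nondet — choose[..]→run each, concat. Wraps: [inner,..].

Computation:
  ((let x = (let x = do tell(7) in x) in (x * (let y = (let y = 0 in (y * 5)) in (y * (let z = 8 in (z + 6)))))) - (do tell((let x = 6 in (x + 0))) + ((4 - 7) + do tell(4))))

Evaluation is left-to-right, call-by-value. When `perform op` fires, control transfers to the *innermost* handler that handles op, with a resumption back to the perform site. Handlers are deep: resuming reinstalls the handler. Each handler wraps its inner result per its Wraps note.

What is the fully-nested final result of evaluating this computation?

Step-by-step:
tell(7) @ H1 ⇒ log+=7
tell(6) @ H1 ⇒ log+=6
tell(4) @ H1 ⇒ log+=4
H0 returns [3]
H1 returns ([3], (7, 6, 4))
H2 returns [([3], (7, 6, 4))]
= [([3], (7, 6, 4))]

Answer: [([3], (7, 6, 4))]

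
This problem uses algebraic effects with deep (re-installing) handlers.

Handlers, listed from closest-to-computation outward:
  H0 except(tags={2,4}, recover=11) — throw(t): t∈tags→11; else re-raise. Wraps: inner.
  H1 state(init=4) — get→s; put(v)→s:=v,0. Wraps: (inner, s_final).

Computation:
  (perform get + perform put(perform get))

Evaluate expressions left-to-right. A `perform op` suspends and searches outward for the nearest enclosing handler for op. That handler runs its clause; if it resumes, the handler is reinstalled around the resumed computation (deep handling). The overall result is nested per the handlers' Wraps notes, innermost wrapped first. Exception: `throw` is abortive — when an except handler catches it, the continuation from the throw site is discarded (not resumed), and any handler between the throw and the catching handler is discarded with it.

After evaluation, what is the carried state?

Step-by-step:
get @ H1 ⇒ 4
get @ H1 ⇒ 4
put(4) @ H1 ⇒ s:=4
H0 returns 4
H1 returns (4, 4)
= (4, 4)

Answer: 4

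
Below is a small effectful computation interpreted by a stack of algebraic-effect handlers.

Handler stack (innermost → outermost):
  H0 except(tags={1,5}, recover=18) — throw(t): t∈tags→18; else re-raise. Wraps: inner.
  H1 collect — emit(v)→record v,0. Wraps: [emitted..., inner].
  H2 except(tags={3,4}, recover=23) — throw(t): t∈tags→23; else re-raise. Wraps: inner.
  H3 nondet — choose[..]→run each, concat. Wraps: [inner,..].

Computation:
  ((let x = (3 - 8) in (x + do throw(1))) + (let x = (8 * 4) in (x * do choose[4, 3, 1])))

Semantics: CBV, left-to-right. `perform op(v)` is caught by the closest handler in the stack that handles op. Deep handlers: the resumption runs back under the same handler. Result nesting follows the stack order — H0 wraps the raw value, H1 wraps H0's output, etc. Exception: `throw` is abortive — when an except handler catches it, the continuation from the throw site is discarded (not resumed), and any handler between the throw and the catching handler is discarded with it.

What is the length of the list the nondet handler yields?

Answer: 1

Step-by-step:
throw(1) @ H0 caught ⇒ 18
H1 returns [18]
H2 returns [18]
H3 returns [[18]]
= [[18]]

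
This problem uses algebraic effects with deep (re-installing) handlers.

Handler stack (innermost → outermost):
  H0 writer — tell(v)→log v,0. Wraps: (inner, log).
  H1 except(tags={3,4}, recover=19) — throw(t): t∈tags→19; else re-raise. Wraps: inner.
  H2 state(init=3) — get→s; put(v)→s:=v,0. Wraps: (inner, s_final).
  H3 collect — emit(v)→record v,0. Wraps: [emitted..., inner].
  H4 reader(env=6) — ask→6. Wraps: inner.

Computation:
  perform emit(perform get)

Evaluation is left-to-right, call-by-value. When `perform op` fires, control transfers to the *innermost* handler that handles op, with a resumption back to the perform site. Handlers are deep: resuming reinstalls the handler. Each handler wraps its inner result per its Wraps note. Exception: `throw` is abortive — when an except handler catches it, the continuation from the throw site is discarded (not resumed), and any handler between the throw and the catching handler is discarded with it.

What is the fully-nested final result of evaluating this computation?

Step-by-step:
get @ H2 ⇒ 3
emit(3) @ H3 ⇒ out+=3
H0 returns (0, ())
H1 returns (0, ())
H2 returns ((0, ()), 3)
H3 returns [3, ((0, ()), 3)]
H4 returns [3, ((0, ()), 3)]
= [3, ((0, ()), 3)]

Answer: [3, ((0, ()), 3)]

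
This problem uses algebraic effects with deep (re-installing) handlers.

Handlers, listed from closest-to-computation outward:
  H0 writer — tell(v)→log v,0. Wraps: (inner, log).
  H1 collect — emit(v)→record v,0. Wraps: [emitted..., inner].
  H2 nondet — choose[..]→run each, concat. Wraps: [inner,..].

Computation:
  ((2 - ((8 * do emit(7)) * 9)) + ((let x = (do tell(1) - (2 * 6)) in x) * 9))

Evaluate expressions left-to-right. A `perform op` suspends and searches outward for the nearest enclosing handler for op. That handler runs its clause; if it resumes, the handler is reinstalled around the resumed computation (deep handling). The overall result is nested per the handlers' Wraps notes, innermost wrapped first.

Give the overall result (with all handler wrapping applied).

Working:
emit(7) @ H1 ⇒ out+=7
tell(1) @ H0 ⇒ log+=1
H0 returns (-106, (1))
H1 returns [7, (-106, (1))]
H2 returns [[7, (-106, (1))]]
= [[7, (-106, (1))]]

Answer: [[7, (-106, (1))]]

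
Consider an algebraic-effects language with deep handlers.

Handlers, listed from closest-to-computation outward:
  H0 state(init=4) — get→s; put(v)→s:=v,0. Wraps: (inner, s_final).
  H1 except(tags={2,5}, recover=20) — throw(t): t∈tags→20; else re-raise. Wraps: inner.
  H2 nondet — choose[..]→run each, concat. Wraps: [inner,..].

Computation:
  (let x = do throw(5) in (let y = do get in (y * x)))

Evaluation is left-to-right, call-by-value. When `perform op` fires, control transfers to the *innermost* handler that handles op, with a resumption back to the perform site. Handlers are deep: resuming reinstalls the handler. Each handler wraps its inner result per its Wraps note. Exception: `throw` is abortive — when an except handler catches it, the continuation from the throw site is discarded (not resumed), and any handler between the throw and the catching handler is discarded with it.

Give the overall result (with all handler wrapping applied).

Working:
throw(5) @ H1 caught ⇒ 20
H2 returns [20]
= [20]

Answer: [20]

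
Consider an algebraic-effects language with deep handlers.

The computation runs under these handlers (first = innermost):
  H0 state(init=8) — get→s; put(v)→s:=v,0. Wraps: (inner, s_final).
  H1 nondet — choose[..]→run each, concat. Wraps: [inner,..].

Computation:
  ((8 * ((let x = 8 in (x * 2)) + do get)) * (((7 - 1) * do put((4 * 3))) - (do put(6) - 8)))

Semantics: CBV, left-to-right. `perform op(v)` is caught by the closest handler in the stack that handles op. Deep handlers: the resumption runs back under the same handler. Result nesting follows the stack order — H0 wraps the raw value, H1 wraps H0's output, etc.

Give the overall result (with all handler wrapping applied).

Answer: [(1536, 6)]

Step-by-step:
get @ H0 ⇒ 8
put(12) @ H0 ⇒ s:=12
put(6) @ H0 ⇒ s:=6
H0 returns (1536, 6)
H1 returns [(1536, 6)]
= [(1536, 6)]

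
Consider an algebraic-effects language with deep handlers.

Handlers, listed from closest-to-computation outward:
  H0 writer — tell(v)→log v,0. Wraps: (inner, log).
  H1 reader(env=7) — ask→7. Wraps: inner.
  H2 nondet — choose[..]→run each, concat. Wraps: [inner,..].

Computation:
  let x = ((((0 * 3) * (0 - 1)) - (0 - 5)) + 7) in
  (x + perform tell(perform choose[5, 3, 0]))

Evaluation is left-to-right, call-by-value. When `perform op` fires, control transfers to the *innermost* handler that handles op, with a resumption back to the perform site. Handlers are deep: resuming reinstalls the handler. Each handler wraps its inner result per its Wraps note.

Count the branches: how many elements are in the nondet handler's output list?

Evaluation trace:
choose[5, 3, 0] @ H2
  branch[0] choose=5:
    tell(5) @ H0 ⇒ log+=5
    H0 returns (12, (5))
    H1 returns (12, (5))
    H2 returns [(12, (5))]
  branch[1] choose=3:
    tell(3) @ H0 ⇒ log+=3
    H0 returns (12, (3))
    H1 returns (12, (3))
    H2 returns [(12, (3))]
  branch[2] choose=0:
    tell(0) @ H0 ⇒ log+=0
    H0 returns (12, (0))
    H1 returns (12, (0))
    H2 returns [(12, (0))]
= [(12, (5)), (12, (3)), (12, (0))]

Answer: 3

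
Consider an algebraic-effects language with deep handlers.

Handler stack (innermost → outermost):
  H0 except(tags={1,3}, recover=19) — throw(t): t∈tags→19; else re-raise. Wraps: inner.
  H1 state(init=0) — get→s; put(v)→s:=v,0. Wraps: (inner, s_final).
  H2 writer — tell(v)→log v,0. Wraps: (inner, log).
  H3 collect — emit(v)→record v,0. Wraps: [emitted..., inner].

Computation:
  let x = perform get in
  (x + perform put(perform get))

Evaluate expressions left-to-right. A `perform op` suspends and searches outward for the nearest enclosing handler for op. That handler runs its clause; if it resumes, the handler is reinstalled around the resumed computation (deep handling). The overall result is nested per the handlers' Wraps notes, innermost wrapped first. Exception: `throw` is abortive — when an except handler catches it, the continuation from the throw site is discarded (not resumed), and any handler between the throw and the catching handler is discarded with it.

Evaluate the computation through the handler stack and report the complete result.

Working:
get @ H1 ⇒ 0
get @ H1 ⇒ 0
put(0) @ H1 ⇒ s:=0
H0 returns 0
H1 returns (0, 0)
H2 returns ((0, 0), ())
H3 returns [((0, 0), ())]
= [((0, 0), ())]

Answer: [((0, 0), ())]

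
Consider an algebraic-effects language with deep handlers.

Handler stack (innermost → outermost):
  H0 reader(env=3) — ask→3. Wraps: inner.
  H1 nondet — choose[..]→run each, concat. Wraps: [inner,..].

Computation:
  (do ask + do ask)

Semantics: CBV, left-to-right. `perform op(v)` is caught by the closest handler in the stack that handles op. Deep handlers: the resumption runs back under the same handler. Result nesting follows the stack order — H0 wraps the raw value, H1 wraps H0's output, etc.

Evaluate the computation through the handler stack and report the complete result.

Step-by-step:
ask @ H0 ⇒ 3
ask @ H0 ⇒ 3
H0 returns 6
H1 returns [6]
= [6]

Answer: [6]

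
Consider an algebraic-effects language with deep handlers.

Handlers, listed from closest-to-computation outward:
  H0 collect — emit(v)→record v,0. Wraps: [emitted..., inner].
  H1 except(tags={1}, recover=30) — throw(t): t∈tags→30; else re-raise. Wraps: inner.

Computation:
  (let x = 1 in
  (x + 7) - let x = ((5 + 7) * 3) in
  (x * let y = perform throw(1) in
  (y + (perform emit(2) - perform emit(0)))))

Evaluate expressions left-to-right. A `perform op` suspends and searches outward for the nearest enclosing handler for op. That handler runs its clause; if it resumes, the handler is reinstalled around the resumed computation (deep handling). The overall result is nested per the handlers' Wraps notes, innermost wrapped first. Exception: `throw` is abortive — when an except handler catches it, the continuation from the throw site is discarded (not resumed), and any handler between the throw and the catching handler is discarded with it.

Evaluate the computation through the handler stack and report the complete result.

Step-by-step:
throw(1) @ H1 caught ⇒ 30
= 30

Answer: 30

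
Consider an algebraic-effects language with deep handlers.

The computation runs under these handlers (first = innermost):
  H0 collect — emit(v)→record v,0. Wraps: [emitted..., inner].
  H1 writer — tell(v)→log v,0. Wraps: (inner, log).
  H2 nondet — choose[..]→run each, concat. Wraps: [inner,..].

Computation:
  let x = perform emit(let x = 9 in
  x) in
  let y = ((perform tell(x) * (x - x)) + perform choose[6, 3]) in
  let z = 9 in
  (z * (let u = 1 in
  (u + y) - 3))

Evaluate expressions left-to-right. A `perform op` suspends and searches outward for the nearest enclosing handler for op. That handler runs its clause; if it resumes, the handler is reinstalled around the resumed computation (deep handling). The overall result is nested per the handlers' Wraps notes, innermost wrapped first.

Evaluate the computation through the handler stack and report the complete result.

Working:
emit(9) @ H0 ⇒ out+=9
tell(0) @ H1 ⇒ log+=0
choose[6, 3] @ H2
  branch[0] choose=6:
    H0 returns [9, 36]
    H1 returns ([9, 36], (0))
    H2 returns [([9, 36], (0))]
  branch[1] choose=3:
    H0 returns [9, 9]
    H1 returns ([9, 9], (0))
    H2 returns [([9, 9], (0))]
= [([9, 36], (0)), ([9, 9], (0))]

Answer: [([9, 36], (0)), ([9, 9], (0))]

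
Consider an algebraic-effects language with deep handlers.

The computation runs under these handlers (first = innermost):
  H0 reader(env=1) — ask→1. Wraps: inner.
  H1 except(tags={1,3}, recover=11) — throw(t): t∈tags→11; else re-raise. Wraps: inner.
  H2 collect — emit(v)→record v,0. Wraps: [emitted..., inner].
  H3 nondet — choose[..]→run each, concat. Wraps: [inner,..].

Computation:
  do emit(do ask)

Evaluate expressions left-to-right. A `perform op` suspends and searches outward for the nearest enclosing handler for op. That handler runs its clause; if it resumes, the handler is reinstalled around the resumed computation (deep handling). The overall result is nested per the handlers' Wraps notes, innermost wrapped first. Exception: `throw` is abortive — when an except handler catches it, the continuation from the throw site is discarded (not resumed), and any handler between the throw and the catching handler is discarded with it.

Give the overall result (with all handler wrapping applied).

Evaluation trace:
ask @ H0 ⇒ 1
emit(1) @ H2 ⇒ out+=1
H0 returns 0
H1 returns 0
H2 returns [1, 0]
H3 returns [[1, 0]]
= [[1, 0]]

Answer: [[1, 0]]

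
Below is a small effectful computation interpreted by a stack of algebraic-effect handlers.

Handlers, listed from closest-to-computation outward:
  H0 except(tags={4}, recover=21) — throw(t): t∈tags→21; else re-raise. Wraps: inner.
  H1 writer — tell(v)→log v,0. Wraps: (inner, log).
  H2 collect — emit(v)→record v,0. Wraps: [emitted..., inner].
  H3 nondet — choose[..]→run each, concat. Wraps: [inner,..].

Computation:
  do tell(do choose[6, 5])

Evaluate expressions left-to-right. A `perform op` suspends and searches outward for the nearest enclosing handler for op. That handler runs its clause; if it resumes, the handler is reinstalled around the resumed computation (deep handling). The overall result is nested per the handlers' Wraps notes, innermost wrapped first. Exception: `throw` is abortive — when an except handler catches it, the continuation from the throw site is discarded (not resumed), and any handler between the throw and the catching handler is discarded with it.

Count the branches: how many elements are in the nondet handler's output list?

Answer: 2

Working:
choose[6, 5] @ H3
  branch[0] choose=6:
    tell(6) @ H1 ⇒ log+=6
    H0 returns 0
    H1 returns (0, (6))
    H2 returns [(0, (6))]
    H3 returns [[(0, (6))]]
  branch[1] choose=5:
    tell(5) @ H1 ⇒ log+=5
    H0 returns 0
    H1 returns (0, (5))
    H2 returns [(0, (5))]
    H3 returns [[(0, (5))]]
= [[(0, (6))], [(0, (5))]]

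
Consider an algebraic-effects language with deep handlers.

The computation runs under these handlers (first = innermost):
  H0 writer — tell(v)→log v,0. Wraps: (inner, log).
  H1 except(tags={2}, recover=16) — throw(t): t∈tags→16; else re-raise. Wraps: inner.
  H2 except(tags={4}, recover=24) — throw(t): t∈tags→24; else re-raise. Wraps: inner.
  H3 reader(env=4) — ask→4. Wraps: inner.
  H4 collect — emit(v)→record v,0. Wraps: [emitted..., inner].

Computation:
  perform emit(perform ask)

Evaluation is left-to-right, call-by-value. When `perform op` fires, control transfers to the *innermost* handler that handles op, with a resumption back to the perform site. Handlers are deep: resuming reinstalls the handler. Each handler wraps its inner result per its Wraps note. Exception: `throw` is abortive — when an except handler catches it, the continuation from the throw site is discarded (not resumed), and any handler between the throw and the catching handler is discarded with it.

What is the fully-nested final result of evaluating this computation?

Step-by-step:
ask @ H3 ⇒ 4
emit(4) @ H4 ⇒ out+=4
H0 returns (0, ())
H1 returns (0, ())
H2 returns (0, ())
H3 returns (0, ())
H4 returns [4, (0, ())]
= [4, (0, ())]

Answer: [4, (0, ())]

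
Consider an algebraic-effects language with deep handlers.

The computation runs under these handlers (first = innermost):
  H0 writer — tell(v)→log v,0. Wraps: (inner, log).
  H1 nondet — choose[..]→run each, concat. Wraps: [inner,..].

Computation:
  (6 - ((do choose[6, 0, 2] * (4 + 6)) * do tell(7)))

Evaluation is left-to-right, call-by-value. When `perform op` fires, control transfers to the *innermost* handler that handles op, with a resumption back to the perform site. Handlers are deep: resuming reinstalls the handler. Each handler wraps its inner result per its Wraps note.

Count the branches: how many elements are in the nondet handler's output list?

Answer: 3

Working:
choose[6, 0, 2] @ H1
  branch[0] choose=6:
    tell(7) @ H0 ⇒ log+=7
    H0 returns (6, (7))
    H1 returns [(6, (7))]
  branch[1] choose=0:
    tell(7) @ H0 ⇒ log+=7
    H0 returns (6, (7))
    H1 returns [(6, (7))]
  branch[2] choose=2:
    tell(7) @ H0 ⇒ log+=7
    H0 returns (6, (7))
    H1 returns [(6, (7))]
= [(6, (7)), (6, (7)), (6, (7))]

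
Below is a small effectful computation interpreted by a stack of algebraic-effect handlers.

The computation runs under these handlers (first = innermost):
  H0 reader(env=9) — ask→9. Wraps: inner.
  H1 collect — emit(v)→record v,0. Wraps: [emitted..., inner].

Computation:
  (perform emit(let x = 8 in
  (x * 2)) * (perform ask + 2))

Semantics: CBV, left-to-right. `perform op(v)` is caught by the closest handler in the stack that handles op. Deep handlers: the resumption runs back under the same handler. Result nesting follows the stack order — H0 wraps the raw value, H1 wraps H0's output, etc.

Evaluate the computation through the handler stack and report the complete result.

Answer: [16, 0]

Evaluation trace:
emit(16) @ H1 ⇒ out+=16
ask @ H0 ⇒ 9
H0 returns 0
H1 returns [16, 0]
= [16, 0]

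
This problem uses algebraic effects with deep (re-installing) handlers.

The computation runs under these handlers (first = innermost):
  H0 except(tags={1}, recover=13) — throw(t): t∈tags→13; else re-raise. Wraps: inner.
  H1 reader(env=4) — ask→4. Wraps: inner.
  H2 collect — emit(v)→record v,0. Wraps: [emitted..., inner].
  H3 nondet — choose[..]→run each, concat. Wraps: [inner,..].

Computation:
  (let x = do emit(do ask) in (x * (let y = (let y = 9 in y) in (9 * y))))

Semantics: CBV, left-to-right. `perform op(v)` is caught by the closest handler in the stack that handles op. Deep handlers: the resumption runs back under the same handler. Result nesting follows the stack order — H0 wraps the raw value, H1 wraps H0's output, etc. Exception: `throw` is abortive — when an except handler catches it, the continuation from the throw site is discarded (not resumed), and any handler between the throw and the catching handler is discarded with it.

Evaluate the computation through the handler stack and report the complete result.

Answer: [[4, 0]]

Step-by-step:
ask @ H1 ⇒ 4
emit(4) @ H2 ⇒ out+=4
H0 returns 0
H1 returns 0
H2 returns [4, 0]
H3 returns [[4, 0]]
= [[4, 0]]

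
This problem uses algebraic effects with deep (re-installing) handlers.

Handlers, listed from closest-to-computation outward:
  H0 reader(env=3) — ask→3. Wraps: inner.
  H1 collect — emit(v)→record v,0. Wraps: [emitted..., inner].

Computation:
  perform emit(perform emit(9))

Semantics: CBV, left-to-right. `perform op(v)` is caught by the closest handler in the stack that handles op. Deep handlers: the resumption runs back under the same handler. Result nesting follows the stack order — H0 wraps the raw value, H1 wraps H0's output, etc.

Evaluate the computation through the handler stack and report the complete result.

Answer: [9, 0, 0]

Working:
emit(9) @ H1 ⇒ out+=9
emit(0) @ H1 ⇒ out+=0
H0 returns 0
H1 returns [9, 0, 0]
= [9, 0, 0]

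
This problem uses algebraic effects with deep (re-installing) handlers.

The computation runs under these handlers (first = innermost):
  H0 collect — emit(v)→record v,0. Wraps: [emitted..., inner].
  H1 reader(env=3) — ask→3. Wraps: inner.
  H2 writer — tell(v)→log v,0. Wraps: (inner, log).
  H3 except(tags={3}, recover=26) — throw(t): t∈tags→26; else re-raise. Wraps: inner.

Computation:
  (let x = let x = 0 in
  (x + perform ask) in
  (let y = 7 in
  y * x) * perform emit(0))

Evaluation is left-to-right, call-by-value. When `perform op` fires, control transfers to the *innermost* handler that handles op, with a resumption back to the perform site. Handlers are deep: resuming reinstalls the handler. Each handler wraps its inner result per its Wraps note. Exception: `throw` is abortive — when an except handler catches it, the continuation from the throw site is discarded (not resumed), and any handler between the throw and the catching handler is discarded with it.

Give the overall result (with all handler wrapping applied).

Working:
ask @ H1 ⇒ 3
emit(0) @ H0 ⇒ out+=0
H0 returns [0, 0]
H1 returns [0, 0]
H2 returns ([0, 0], ())
H3 returns ([0, 0], ())
= ([0, 0], ())

Answer: ([0, 0], ())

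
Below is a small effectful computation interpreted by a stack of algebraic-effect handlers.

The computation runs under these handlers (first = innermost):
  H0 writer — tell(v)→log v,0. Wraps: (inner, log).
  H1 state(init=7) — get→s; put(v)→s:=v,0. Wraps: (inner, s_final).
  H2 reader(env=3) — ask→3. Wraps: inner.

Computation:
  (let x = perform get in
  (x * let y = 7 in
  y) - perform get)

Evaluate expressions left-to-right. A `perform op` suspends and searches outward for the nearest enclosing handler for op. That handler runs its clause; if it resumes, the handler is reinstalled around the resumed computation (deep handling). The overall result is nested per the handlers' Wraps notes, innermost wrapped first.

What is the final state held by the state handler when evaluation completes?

Evaluation trace:
get @ H1 ⇒ 7
get @ H1 ⇒ 7
H0 returns (42, ())
H1 returns ((42, ()), 7)
H2 returns ((42, ()), 7)
= ((42, ()), 7)

Answer: 7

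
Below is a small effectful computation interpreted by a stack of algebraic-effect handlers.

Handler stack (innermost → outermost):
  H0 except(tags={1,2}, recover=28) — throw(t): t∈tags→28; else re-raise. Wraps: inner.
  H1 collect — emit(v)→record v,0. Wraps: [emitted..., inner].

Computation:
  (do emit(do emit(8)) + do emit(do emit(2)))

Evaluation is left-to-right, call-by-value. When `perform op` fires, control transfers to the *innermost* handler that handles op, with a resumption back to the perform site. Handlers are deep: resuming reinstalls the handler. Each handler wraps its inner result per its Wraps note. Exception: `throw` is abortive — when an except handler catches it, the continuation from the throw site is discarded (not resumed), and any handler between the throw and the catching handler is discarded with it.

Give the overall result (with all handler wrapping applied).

Answer: [8, 0, 2, 0, 0]

Evaluation trace:
emit(8) @ H1 ⇒ out+=8
emit(0) @ H1 ⇒ out+=0
emit(2) @ H1 ⇒ out+=2
emit(0) @ H1 ⇒ out+=0
H0 returns 0
H1 returns [8, 0, 2, 0, 0]
= [8, 0, 2, 0, 0]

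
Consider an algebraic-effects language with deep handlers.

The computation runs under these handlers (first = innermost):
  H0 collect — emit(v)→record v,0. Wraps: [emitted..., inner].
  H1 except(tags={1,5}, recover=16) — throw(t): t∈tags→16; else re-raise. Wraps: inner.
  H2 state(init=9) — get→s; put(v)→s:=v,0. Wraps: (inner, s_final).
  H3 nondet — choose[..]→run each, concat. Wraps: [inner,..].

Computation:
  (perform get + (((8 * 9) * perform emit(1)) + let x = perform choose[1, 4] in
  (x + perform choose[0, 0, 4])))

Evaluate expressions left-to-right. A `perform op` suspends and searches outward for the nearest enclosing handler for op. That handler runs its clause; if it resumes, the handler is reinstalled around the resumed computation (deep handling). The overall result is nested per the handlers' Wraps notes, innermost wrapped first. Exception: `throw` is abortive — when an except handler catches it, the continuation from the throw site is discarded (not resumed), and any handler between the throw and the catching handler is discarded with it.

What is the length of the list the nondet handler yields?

Answer: 6

Step-by-step:
get @ H2 ⇒ 9
emit(1) @ H0 ⇒ out+=1
choose[1, 4] @ H3
  branch[0] choose=1:
    choose[0, 0, 4] @ H3
      branch[0] choose=0:
        H0 returns [1, 10]
        H1 returns [1, 10]
        H2 returns ([1, 10], 9)
        H3 returns [([1, 10], 9)]
      branch[1] choose=0:
        H0 returns [1, 10]
        H1 returns [1, 10]
        H2 returns ([1, 10], 9)
        H3 returns [([1, 10], 9)]
      branch[2] choose=4:
        H0 returns [1, 14]
        H1 returns [1, 14]
        H2 returns ([1, 14], 9)
        H3 returns [([1, 14], 9)]
  branch[1] choose=4:
    choose[0, 0, 4] @ H3
      branch[0] choose=0:
        H0 returns [1, 13]
        H1 returns [1, 13]
        H2 returns ([1, 13], 9)
        H3 returns [([1, 13], 9)]
      branch[1] choose=0:
        H0 returns [1, 13]
        H1 returns [1, 13]
        H2 returns ([1, 13], 9)
        H3 returns [([1, 13], 9)]
      branch[2] choose=4:
        H0 returns [1, 17]
        H1 returns [1, 17]
        H2 returns ([1, 17], 9)
        H3 returns [([1, 17], 9)]
= [([1, 10], 9), ([1, 10], 9), ([1, 14], 9), ([1, 13], 9), ([1, 13], 9), ([1, 17], 9)]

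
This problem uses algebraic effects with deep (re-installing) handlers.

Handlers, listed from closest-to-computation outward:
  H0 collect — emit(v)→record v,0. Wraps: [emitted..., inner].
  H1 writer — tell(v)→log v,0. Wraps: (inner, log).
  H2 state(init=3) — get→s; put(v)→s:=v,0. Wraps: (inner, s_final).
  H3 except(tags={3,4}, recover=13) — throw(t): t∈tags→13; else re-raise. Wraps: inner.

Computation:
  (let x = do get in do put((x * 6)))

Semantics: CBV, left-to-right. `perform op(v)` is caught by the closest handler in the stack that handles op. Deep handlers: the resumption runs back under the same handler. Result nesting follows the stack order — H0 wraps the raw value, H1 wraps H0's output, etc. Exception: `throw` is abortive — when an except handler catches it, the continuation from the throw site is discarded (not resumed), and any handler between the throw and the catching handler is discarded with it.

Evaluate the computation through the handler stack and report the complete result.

Working:
get @ H2 ⇒ 3
put(18) @ H2 ⇒ s:=18
H0 returns [0]
H1 returns ([0], ())
H2 returns (([0], ()), 18)
H3 returns (([0], ()), 18)
= (([0], ()), 18)

Answer: (([0], ()), 18)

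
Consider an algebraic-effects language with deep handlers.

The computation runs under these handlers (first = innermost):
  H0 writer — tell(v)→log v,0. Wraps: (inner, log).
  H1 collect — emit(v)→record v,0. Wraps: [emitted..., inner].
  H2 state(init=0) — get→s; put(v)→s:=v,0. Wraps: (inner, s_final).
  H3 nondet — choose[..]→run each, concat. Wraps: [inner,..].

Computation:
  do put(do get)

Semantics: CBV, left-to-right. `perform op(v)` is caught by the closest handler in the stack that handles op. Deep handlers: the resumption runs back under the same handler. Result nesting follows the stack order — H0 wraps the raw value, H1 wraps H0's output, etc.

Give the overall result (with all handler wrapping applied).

Answer: [([(0, ())], 0)]

Evaluation trace:
get @ H2 ⇒ 0
put(0) @ H2 ⇒ s:=0
H0 returns (0, ())
H1 returns [(0, ())]
H2 returns ([(0, ())], 0)
H3 returns [([(0, ())], 0)]
= [([(0, ())], 0)]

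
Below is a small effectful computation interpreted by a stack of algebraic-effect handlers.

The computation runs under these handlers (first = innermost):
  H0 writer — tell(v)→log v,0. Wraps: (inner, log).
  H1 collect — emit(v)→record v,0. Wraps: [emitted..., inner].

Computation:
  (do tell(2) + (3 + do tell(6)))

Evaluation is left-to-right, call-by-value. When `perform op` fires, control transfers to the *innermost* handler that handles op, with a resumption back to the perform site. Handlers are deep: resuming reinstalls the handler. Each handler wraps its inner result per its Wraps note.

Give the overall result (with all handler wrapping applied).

Step-by-step:
tell(2) @ H0 ⇒ log+=2
tell(6) @ H0 ⇒ log+=6
H0 returns (3, (2, 6))
H1 returns [(3, (2, 6))]
= [(3, (2, 6))]

Answer: [(3, (2, 6))]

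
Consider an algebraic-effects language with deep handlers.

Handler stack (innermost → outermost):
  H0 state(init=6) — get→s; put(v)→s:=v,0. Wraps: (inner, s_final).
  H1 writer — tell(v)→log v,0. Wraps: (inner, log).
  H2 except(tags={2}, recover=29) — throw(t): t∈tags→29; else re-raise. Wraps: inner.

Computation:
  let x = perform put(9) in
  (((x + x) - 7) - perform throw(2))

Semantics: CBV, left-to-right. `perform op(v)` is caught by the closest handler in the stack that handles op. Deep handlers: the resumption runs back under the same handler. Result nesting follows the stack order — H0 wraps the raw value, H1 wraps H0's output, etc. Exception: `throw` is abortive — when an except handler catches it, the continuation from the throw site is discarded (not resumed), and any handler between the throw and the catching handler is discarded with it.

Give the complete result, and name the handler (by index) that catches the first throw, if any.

Step-by-step:
put(9) @ H0 ⇒ s:=9
throw(2) @ H2 caught ⇒ 29
= 29

Answer: 29 ; first throw caught by: H2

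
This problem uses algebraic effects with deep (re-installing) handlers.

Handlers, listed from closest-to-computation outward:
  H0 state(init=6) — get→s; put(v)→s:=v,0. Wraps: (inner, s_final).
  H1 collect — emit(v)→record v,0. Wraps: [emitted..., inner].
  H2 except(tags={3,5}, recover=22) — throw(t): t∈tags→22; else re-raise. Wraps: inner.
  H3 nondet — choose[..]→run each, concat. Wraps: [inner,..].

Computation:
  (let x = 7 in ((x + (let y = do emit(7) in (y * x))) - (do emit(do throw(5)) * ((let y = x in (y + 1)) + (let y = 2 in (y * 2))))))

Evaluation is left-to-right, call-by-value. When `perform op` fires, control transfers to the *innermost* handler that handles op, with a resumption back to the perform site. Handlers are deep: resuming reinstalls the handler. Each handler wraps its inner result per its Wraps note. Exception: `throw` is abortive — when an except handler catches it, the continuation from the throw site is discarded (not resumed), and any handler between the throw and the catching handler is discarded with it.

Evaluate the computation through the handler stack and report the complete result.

Step-by-step:
emit(7) @ H1 ⇒ out+=7
throw(5) @ H2 caught ⇒ 22
H3 returns [22]
= [22]

Answer: [22]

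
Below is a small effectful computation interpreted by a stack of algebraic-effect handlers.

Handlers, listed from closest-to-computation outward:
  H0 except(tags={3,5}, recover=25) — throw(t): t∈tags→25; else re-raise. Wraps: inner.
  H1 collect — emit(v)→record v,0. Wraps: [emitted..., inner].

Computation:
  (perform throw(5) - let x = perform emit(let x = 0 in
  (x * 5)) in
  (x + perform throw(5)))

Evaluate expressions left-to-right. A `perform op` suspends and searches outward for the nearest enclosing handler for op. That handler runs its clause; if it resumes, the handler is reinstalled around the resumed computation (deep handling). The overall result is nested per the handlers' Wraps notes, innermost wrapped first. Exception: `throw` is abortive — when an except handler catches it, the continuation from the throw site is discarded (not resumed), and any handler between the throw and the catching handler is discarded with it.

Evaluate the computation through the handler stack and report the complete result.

Step-by-step:
throw(5) @ H0 caught ⇒ 25
H1 returns [25]
= [25]

Answer: [25]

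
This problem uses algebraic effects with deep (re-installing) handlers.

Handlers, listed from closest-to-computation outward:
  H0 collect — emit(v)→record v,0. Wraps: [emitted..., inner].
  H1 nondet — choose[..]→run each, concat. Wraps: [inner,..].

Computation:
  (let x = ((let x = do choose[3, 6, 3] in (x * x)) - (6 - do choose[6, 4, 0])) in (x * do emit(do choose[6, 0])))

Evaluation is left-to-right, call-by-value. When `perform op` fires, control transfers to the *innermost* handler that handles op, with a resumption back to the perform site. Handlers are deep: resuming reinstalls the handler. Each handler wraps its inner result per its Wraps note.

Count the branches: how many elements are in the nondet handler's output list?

Evaluation trace:
choose[3, 6, 3] @ H1
  branch[0] choose=3:
    choose[6, 4, 0] @ H1
      branch[0] choose=6:
        choose[6, 0] @ H1
          branch[0] choose=6:
            emit(6) @ H0 ⇒ out+=6
            H0 returns [6, 0]
            H1 returns [[6, 0]]
          branch[1] choose=0:
            emit(0) @ H0 ⇒ out+=0
            H0 returns [0, 0]
            H1 returns [[0, 0]]
      branch[1] choose=4:
        choose[6, 0] @ H1
          branch[0] choose=6:
            emit(6) @ H0 ⇒ out+=6
            H0 returns [6, 0]
            H1 returns [[6, 0]]
          branch[1] choose=0:
            emit(0) @ H0 ⇒ out+=0
            H0 returns [0, 0]
            H1 returns [[0, 0]]
      branch[2] choose=0:
        choose[6, 0] @ H1
          branch[0] choose=6:
            emit(6) @ H0 ⇒ out+=6
            H0 returns [6, 0]
            H1 returns [[6, 0]]
          branch[1] choose=0:
            emit(0) @ H0 ⇒ out+=0
            H0 returns [0, 0]
            H1 returns [[0, 0]]
  branch[1] choose=6:
    choose[6, 4, 0] @ H1
      branch[0] choose=6:
        choose[6, 0] @ H1
          branch[0] choose=6:
            emit(6) @ H0 ⇒ out+=6
            H0 returns [6, 0]
            H1 returns [[6, 0]]
          branch[1] choose=0:
            emit(0) @ H0 ⇒ out+=0
            H0 returns [0, 0]
            H1 returns [[0, 0]]
      branch[1] choose=4:
        choose[6, 0] @ H1
          branch[0] choose=6:
            emit(6) @ H0 ⇒ out+=6
            H0 returns [6, 0]
            H1 returns [[6, 0]]
          branch[1] choose=0:
            emit(0) @ H0 ⇒ out+=0
            H0 returns [0, 0]
            H1 returns [[0, 0]]
      branch[2] choose=0:
        choose[6, 0] @ H1
          branch[0] choose=6:
            emit(6) @ H0 ⇒ out+=6
            H0 returns [6, 0]
            H1 returns [[6, 0]]
          branch[1] choose=0:
            emit(0) @ H0 ⇒ out+=0
            H0 returns [0, 0]
            H1 returns [[0, 0]]
  branch[2] choose=3:
    choose[6, 4, 0] @ H1
      branch[0] choose=6:
        choose[6, 0] @ H1
          branch[0] choose=6:
            emit(6) @ H0 ⇒ out+=6
            H0 returns [6, 0]
            H1 returns [[6, 0]]
          branch[1] choose=0:
            emit(0) @ H0 ⇒ out+=0
            H0 returns [0, 0]
            H1 returns [[0, 0]]
      branch[1] choose=4:
        choose[6, 0] @ H1
          branch[0] choose=6:
            emit(6) @ H0 ⇒ out+=6
            H0 returns [6, 0]
            H1 returns [[6, 0]]
          branch[1] choose=0:
            emit(0) @ H0 ⇒ out+=0
            H0 returns [0, 0]
            H1 returns [[0, 0]]
      branch[2] choose=0:
        choose[6, 0] @ H1
          branch[0] choose=6:
            emit(6) @ H0 ⇒ out+=6
            H0 returns [6, 0]
            H1 returns [[6, 0]]
          branch[1] choose=0:
            emit(0) @ H0 ⇒ out+=0
            H0 returns [0, 0]
            H1 returns [[0, 0]]
= [[6, 0], [0, 0], [6, 0], [0, 0], [6, 0], [0, 0], [6, 0], [0, 0], [6, 0], [0, 0], [6, 0], [0, 0], [6, 0], [0, 0], [6, 0], [0, 0], [6, 0], [0, 0]]

Answer: 18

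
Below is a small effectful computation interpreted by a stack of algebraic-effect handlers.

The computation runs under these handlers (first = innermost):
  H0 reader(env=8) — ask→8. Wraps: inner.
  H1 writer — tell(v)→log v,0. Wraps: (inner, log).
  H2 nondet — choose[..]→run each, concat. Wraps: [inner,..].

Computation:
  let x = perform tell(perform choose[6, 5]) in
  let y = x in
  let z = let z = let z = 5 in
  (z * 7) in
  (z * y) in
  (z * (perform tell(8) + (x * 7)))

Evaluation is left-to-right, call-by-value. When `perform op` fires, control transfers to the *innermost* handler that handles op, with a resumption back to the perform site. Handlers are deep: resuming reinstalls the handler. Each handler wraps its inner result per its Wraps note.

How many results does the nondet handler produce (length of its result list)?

Answer: 2

Evaluation trace:
choose[6, 5] @ H2
  branch[0] choose=6:
    tell(6) @ H1 ⇒ log+=6
    tell(8) @ H1 ⇒ log+=8
    H0 returns 0
    H1 returns (0, (6, 8))
    H2 returns [(0, (6, 8))]
  branch[1] choose=5:
    tell(5) @ H1 ⇒ log+=5
    tell(8) @ H1 ⇒ log+=8
    H0 returns 0
    H1 returns (0, (5, 8))
    H2 returns [(0, (5, 8))]
= [(0, (6, 8)), (0, (5, 8))]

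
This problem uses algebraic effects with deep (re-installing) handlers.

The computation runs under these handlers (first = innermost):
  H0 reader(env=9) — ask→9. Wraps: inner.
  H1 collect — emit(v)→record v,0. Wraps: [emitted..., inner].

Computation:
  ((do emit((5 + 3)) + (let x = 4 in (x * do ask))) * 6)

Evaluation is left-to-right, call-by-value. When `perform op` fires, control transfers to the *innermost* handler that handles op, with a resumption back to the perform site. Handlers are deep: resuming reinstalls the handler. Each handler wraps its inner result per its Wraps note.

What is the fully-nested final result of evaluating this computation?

Answer: [8, 216]

Step-by-step:
emit(8) @ H1 ⇒ out+=8
ask @ H0 ⇒ 9
H0 returns 216
H1 returns [8, 216]
= [8, 216]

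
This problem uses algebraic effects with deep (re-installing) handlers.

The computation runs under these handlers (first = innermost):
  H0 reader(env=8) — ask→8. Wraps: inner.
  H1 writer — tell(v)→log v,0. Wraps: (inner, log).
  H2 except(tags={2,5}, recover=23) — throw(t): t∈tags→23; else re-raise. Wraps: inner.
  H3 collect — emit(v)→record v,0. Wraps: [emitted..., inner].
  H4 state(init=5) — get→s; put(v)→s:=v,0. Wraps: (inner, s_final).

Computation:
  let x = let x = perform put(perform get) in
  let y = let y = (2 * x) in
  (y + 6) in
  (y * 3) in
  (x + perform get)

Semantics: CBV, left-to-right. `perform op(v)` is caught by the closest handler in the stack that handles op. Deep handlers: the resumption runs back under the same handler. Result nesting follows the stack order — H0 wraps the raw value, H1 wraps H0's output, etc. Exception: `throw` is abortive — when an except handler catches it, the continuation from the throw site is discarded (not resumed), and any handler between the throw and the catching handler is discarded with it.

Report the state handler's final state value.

Answer: 5

Evaluation trace:
get @ H4 ⇒ 5
put(5) @ H4 ⇒ s:=5
get @ H4 ⇒ 5
H0 returns 23
H1 returns (23, ())
H2 returns (23, ())
H3 returns [(23, ())]
H4 returns ([(23, ())], 5)
= ([(23, ())], 5)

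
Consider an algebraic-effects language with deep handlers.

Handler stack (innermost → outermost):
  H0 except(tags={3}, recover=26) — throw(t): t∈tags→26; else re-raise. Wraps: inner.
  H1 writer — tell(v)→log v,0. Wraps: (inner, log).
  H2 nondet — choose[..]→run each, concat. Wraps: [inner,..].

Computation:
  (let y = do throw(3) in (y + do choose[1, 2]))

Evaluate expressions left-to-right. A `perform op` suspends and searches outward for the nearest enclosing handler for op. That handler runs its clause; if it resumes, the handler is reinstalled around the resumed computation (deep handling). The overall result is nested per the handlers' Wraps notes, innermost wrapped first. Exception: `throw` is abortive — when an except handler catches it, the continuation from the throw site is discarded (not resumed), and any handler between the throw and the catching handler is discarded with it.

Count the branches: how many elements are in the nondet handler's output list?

Evaluation trace:
throw(3) @ H0 caught ⇒ 26
H1 returns (26, ())
H2 returns [(26, ())]
= [(26, ())]

Answer: 1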